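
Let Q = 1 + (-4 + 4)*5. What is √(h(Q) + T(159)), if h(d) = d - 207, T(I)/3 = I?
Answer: √271 ≈ 16.462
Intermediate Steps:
T(I) = 3*I
Q = 1 (Q = 1 + 0*5 = 1 + 0 = 1)
h(d) = -207 + d
√(h(Q) + T(159)) = √((-207 + 1) + 3*159) = √(-206 + 477) = √271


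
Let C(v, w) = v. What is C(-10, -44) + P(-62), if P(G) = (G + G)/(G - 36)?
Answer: -428/49 ≈ -8.7347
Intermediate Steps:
P(G) = 2*G/(-36 + G) (P(G) = (2*G)/(-36 + G) = 2*G/(-36 + G))
C(-10, -44) + P(-62) = -10 + 2*(-62)/(-36 - 62) = -10 + 2*(-62)/(-98) = -10 + 2*(-62)*(-1/98) = -10 + 62/49 = -428/49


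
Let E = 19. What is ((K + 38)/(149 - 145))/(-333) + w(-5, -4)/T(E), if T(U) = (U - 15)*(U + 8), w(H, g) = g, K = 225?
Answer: -937/3996 ≈ -0.23448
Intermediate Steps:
T(U) = (-15 + U)*(8 + U)
((K + 38)/(149 - 145))/(-333) + w(-5, -4)/T(E) = ((225 + 38)/(149 - 145))/(-333) - 4/(-120 + 19**2 - 7*19) = (263/4)*(-1/333) - 4/(-120 + 361 - 133) = (263*(1/4))*(-1/333) - 4/108 = (263/4)*(-1/333) - 4*1/108 = -263/1332 - 1/27 = -937/3996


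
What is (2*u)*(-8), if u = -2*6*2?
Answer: 384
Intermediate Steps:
u = -24 (u = -12*2 = -24)
(2*u)*(-8) = (2*(-24))*(-8) = -48*(-8) = 384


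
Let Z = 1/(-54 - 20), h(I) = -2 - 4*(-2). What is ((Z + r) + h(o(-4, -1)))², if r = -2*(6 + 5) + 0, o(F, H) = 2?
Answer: 1404225/5476 ≈ 256.43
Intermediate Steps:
h(I) = 6 (h(I) = -2 + 8 = 6)
r = -22 (r = -2*11 + 0 = -22 + 0 = -22)
Z = -1/74 (Z = 1/(-74) = -1/74 ≈ -0.013514)
((Z + r) + h(o(-4, -1)))² = ((-1/74 - 22) + 6)² = (-1629/74 + 6)² = (-1185/74)² = 1404225/5476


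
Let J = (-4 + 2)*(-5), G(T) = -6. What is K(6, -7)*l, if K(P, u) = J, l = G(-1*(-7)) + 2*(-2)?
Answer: -100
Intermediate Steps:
J = 10 (J = -2*(-5) = 10)
l = -10 (l = -6 + 2*(-2) = -6 - 4 = -10)
K(P, u) = 10
K(6, -7)*l = 10*(-10) = -100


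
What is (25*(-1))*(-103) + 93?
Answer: 2668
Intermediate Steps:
(25*(-1))*(-103) + 93 = -25*(-103) + 93 = 2575 + 93 = 2668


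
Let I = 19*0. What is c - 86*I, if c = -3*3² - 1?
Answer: -28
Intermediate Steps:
I = 0
c = -28 (c = -3*9 - 1 = -27 - 1 = -28)
c - 86*I = -28 - 86*0 = -28 + 0 = -28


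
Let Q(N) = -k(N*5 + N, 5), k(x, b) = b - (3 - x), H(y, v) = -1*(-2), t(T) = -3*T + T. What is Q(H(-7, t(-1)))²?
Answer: 196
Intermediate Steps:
t(T) = -2*T
H(y, v) = 2
k(x, b) = -3 + b + x (k(x, b) = b + (-3 + x) = -3 + b + x)
Q(N) = -2 - 6*N (Q(N) = -(-3 + 5 + (N*5 + N)) = -(-3 + 5 + (5*N + N)) = -(-3 + 5 + 6*N) = -(2 + 6*N) = -2 - 6*N)
Q(H(-7, t(-1)))² = (-2 - 6*2)² = (-2 - 12)² = (-14)² = 196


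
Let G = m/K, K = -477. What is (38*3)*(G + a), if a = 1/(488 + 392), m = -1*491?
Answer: 8218583/69960 ≈ 117.48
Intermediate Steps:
m = -491
G = 491/477 (G = -491/(-477) = -491*(-1/477) = 491/477 ≈ 1.0294)
a = 1/880 ≈ 0.0011364
(38*3)*(G + a) = (38*3)*(491/477 + 1/880) = 114*(432557/419760) = 8218583/69960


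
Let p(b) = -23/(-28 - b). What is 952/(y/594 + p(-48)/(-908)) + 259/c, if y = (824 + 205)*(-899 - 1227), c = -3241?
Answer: -1037432718871/3065660586469 ≈ -0.33840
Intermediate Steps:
y = -2187654 (y = 1029*(-2126) = -2187654)
952/(y/594 + p(-48)/(-908)) + 259/c = 952/(-2187654/594 + (23/(28 - 48))/(-908)) + 259/(-3241) = 952/(-2187654*1/594 + (23/(-20))*(-1/908)) + 259*(-1/3241) = 952/(-364609/99 + (23*(-1/20))*(-1/908)) - 37/463 = 952/(-364609/99 - 23/20*(-1/908)) - 37/463 = 952/(-364609/99 + 23/18160) - 37/463 = 952/(-6621297163/1797840) - 37/463 = 952*(-1797840/6621297163) - 37/463 = -1711543680/6621297163 - 37/463 = -1037432718871/3065660586469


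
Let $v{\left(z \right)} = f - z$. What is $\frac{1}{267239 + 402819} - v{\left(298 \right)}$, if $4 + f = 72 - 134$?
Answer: $\frac{243901113}{670058} \approx 364.0$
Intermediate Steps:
$f = -66$ ($f = -4 + \left(72 - 134\right) = -4 - 62 = -66$)
$v{\left(z \right)} = -66 - z$
$\frac{1}{267239 + 402819} - v{\left(298 \right)} = \frac{1}{267239 + 402819} - \left(-66 - 298\right) = \frac{1}{670058} - \left(-66 - 298\right) = \frac{1}{670058} - -364 = \frac{1}{670058} + 364 = \frac{243901113}{670058}$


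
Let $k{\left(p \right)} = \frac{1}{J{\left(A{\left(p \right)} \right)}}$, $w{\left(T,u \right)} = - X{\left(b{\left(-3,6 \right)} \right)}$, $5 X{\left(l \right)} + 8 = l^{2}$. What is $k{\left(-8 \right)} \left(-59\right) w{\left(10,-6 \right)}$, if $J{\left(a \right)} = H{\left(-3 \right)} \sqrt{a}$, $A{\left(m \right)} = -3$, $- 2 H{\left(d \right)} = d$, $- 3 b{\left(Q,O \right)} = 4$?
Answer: $\frac{6608 i \sqrt{3}}{405} \approx 28.26 i$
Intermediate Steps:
$b{\left(Q,O \right)} = - \frac{4}{3}$ ($b{\left(Q,O \right)} = \left(- \frac{1}{3}\right) 4 = - \frac{4}{3}$)
$X{\left(l \right)} = - \frac{8}{5} + \frac{l^{2}}{5}$
$H{\left(d \right)} = - \frac{d}{2}$
$J{\left(a \right)} = \frac{3 \sqrt{a}}{2}$ ($J{\left(a \right)} = \left(- \frac{1}{2}\right) \left(-3\right) \sqrt{a} = \frac{3 \sqrt{a}}{2}$)
$w{\left(T,u \right)} = \frac{56}{45}$ ($w{\left(T,u \right)} = - (- \frac{8}{5} + \frac{\left(- \frac{4}{3}\right)^{2}}{5}) = - (- \frac{8}{5} + \frac{1}{5} \cdot \frac{16}{9}) = - (- \frac{8}{5} + \frac{16}{45}) = \left(-1\right) \left(- \frac{56}{45}\right) = \frac{56}{45}$)
$k{\left(p \right)} = - \frac{2 i \sqrt{3}}{9}$ ($k{\left(p \right)} = \frac{1}{\frac{3}{2} \sqrt{-3}} = \frac{1}{\frac{3}{2} i \sqrt{3}} = - \frac{2 i \sqrt{3}}{9}$)
$k{\left(-8 \right)} \left(-59\right) w{\left(10,-6 \right)} = - \frac{2 i \sqrt{3}}{9} \left(-59\right) \frac{56}{45} = \frac{118 i \sqrt{3}}{9} \cdot \frac{56}{45} = \frac{6608 i \sqrt{3}}{405}$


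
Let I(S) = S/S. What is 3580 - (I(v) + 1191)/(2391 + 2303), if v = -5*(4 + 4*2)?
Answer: 8401664/2347 ≈ 3579.7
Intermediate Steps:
v = -60 (v = -5*(4 + 8) = -5*12 = -60)
I(S) = 1
3580 - (I(v) + 1191)/(2391 + 2303) = 3580 - (1 + 1191)/(2391 + 2303) = 3580 - 1192/4694 = 3580 - 1*596/2347 = 3580 - 596/2347 = 8401664/2347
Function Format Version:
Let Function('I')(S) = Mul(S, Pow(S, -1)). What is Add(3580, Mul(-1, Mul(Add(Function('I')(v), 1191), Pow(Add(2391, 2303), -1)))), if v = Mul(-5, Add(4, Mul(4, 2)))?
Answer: Rational(8401664, 2347) ≈ 3579.7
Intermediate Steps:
v = -60 (v = Mul(-5, Add(4, 8)) = Mul(-5, 12) = -60)
Function('I')(S) = 1
Add(3580, Mul(-1, Mul(Add(Function('I')(v), 1191), Pow(Add(2391, 2303), -1)))) = Add(3580, Mul(-1, Mul(Add(1, 1191), Pow(Add(2391, 2303), -1)))) = Add(3580, Mul(-1, Mul(1192, Pow(4694, -1)))) = Add(3580, Mul(-1, Mul(1192, Rational(1, 4694)))) = Add(3580, Mul(-1, Rational(596, 2347))) = Add(3580, Rational(-596, 2347)) = Rational(8401664, 2347)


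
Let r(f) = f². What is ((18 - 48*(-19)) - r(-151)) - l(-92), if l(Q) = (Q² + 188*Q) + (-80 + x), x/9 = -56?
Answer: -12455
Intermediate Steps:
x = -504 (x = 9*(-56) = -504)
l(Q) = -584 + Q² + 188*Q (l(Q) = (Q² + 188*Q) + (-80 - 504) = (Q² + 188*Q) - 584 = -584 + Q² + 188*Q)
((18 - 48*(-19)) - r(-151)) - l(-92) = ((18 - 48*(-19)) - 1*(-151)²) - (-584 + (-92)² + 188*(-92)) = ((18 + 912) - 1*22801) - (-584 + 8464 - 17296) = (930 - 22801) - 1*(-9416) = -21871 + 9416 = -12455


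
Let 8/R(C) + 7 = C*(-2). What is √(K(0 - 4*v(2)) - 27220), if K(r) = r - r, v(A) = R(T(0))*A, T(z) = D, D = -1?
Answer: 2*I*√6805 ≈ 164.98*I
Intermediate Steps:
T(z) = -1
R(C) = 8/(-7 - 2*C) (R(C) = 8/(-7 + C*(-2)) = 8/(-7 - 2*C))
v(A) = -8*A/5 (v(A) = (-8/(7 + 2*(-1)))*A = (-8/(7 - 2))*A = (-8/5)*A = (-8*⅕)*A = -8*A/5)
K(r) = 0
√(K(0 - 4*v(2)) - 27220) = √(0 - 27220) = √(-27220) = 2*I*√6805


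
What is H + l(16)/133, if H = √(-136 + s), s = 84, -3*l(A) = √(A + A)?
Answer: -4*√2/399 + 2*I*√13 ≈ -0.014178 + 7.2111*I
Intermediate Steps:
l(A) = -√2*√A/3 (l(A) = -√(A + A)/3 = -√2*√A/3)
H = 2*I*√13 (H = √(-136 + 84) = √(-52) = 2*I*√13 ≈ 7.2111*I)
H + l(16)/133 = 2*I*√13 - √2*√16/3/133 = 2*I*√13 - ⅓*√2*4*(1/133) = 2*I*√13 - 4*√2/3*(1/133) = 2*I*√13 - 4*√2/399 = -4*√2/399 + 2*I*√13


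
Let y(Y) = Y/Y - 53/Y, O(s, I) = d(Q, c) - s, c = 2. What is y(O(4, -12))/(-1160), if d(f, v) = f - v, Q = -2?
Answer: -61/9280 ≈ -0.0065733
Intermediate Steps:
O(s, I) = -4 - s (O(s, I) = (-2 - 1*2) - s = (-2 - 2) - s = -4 - s)
y(Y) = 1 - 53/Y
y(O(4, -12))/(-1160) = ((-53 + (-4 - 1*4))/(-4 - 1*4))/(-1160) = ((-53 + (-4 - 4))/(-4 - 4))*(-1/1160) = ((-53 - 8)/(-8))*(-1/1160) = -⅛*(-61)*(-1/1160) = (61/8)*(-1/1160) = -61/9280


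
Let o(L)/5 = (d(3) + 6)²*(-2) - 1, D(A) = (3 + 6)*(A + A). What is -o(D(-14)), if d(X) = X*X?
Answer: 2255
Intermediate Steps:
d(X) = X²
D(A) = 18*A (D(A) = 9*(2*A) = 18*A)
o(L) = -2255 (o(L) = 5*((3² + 6)²*(-2) - 1) = 5*((9 + 6)²*(-2) - 1) = 5*(15²*(-2) - 1) = 5*(225*(-2) - 1) = 5*(-450 - 1) = 5*(-451) = -2255)
-o(D(-14)) = -1*(-2255) = 2255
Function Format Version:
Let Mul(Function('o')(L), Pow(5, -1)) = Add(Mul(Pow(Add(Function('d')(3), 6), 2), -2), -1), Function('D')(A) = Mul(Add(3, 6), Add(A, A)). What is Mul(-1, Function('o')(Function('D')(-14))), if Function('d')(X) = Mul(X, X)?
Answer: 2255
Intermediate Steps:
Function('d')(X) = Pow(X, 2)
Function('D')(A) = Mul(18, A) (Function('D')(A) = Mul(9, Mul(2, A)) = Mul(18, A))
Function('o')(L) = -2255 (Function('o')(L) = Mul(5, Add(Mul(Pow(Add(Pow(3, 2), 6), 2), -2), -1)) = Mul(5, Add(Mul(Pow(Add(9, 6), 2), -2), -1)) = Mul(5, Add(Mul(Pow(15, 2), -2), -1)) = Mul(5, Add(Mul(225, -2), -1)) = Mul(5, Add(-450, -1)) = Mul(5, -451) = -2255)
Mul(-1, Function('o')(Function('D')(-14))) = Mul(-1, -2255) = 2255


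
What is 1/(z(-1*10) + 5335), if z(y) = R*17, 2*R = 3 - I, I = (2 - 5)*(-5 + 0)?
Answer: 1/5233 ≈ 0.00019110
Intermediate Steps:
I = 15 (I = -3*(-5) = 15)
R = -6 (R = (3 - 1*15)/2 = (3 - 15)/2 = (½)*(-12) = -6)
z(y) = -102 (z(y) = -6*17 = -102)
1/(z(-1*10) + 5335) = 1/(-102 + 5335) = 1/5233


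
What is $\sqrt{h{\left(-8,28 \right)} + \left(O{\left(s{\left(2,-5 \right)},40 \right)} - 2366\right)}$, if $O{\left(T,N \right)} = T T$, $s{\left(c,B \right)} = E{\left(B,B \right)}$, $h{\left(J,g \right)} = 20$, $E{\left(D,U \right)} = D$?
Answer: $i \sqrt{2321} \approx 48.177 i$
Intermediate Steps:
$s{\left(c,B \right)} = B$
$O{\left(T,N \right)} = T^{2}$
$\sqrt{h{\left(-8,28 \right)} + \left(O{\left(s{\left(2,-5 \right)},40 \right)} - 2366\right)} = \sqrt{20 + \left(\left(-5\right)^{2} - 2366\right)} = \sqrt{20 + \left(25 - 2366\right)} = \sqrt{20 - 2341} = \sqrt{-2321} = i \sqrt{2321}$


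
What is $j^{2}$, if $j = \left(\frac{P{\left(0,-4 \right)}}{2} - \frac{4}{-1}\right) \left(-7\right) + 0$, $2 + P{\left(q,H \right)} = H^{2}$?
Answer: $5929$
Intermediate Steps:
$P{\left(q,H \right)} = -2 + H^{2}$
$j = -77$ ($j = \left(\frac{-2 + \left(-4\right)^{2}}{2} - \frac{4}{-1}\right) \left(-7\right) + 0 = \left(\left(-2 + 16\right) \frac{1}{2} - -4\right) \left(-7\right) + 0 = \left(14 \cdot \frac{1}{2} + 4\right) \left(-7\right) + 0 = \left(7 + 4\right) \left(-7\right) + 0 = 11 \left(-7\right) + 0 = -77 + 0 = -77$)
$j^{2} = \left(-77\right)^{2} = 5929$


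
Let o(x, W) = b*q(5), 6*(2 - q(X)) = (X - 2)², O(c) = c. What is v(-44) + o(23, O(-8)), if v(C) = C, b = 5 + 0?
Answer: -83/2 ≈ -41.500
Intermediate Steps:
b = 5
q(X) = 2 - (-2 + X)²/6 (q(X) = 2 - (X - 2)²/6 = 2 - (-2 + X)²/6)
o(x, W) = 5/2 (o(x, W) = 5*(2 - (-2 + 5)²/6) = 5*(2 - ⅙*3²) = 5*(2 - ⅙*9) = 5*(2 - 3/2) = 5*(½) = 5/2)
v(-44) + o(23, O(-8)) = -44 + 5/2 = -83/2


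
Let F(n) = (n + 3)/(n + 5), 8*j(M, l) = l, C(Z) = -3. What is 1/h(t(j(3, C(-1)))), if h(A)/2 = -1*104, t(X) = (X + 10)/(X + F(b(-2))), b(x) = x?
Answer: -1/208 ≈ -0.0048077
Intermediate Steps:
j(M, l) = l/8
F(n) = (3 + n)/(5 + n)
t(X) = (10 + X)/(1/3 + X) (t(X) = (X + 10)/(X + (3 - 2)/(5 - 2)) = (10 + X)/(X + 1/3) = (10 + X)/(1/3 + X))
h(A) = -208 (h(A) = 2*(-1*104) = 2*(-104) = -208)
1/h(t(j(3, C(-1)))) = 1/(-208) = -1/208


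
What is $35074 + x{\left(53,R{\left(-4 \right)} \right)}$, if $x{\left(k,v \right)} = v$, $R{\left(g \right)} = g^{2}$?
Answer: $35090$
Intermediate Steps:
$35074 + x{\left(53,R{\left(-4 \right)} \right)} = 35074 + \left(-4\right)^{2} = 35074 + 16 = 35090$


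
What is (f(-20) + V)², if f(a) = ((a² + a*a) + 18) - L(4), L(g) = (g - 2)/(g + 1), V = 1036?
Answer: 85895824/25 ≈ 3.4358e+6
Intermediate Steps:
L(g) = (-2 + g)/(1 + g)
f(a) = 88/5 + 2*a² (f(a) = ((a² + a*a) + 18) - (-2 + 4)/(1 + 4) = ((a² + a²) + 18) - 2/5 = (2*a² + 18) - 2/5 = (18 + 2*a²) - 1*⅖ = (18 + 2*a²) - ⅖ = 88/5 + 2*a²)
(f(-20) + V)² = ((88/5 + 2*(-20)²) + 1036)² = ((88/5 + 2*400) + 1036)² = ((88/5 + 800) + 1036)² = (4088/5 + 1036)² = (9268/5)² = 85895824/25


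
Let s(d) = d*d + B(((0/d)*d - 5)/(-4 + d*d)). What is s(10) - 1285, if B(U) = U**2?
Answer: -10920935/9216 ≈ -1185.0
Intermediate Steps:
s(d) = d**2 + 25/(-4 + d**2)**2 (s(d) = d*d + (((0/d)*d - 5)/(-4 + d*d))**2 = d**2 + ((0*d - 5)/(-4 + d**2))**2 = d**2 + ((0 - 5)/(-4 + d**2))**2 = d**2 + (-5/(-4 + d**2))**2 = d**2 + 25/(-4 + d**2)**2)
s(10) - 1285 = (10**2 + 25/(-4 + 10**2)**2) - 1285 = (100 + 25/(-4 + 100)**2) - 1285 = (100 + 25/96**2) - 1285 = (100 + 25*(1/9216)) - 1285 = (100 + 25/9216) - 1285 = 921625/9216 - 1285 = -10920935/9216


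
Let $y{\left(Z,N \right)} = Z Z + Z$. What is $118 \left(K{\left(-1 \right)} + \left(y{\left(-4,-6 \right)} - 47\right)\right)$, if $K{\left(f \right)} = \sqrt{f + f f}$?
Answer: $-4130$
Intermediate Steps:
$y{\left(Z,N \right)} = Z + Z^{2}$ ($y{\left(Z,N \right)} = Z^{2} + Z = Z + Z^{2}$)
$K{\left(f \right)} = \sqrt{f + f^{2}}$
$118 \left(K{\left(-1 \right)} + \left(y{\left(-4,-6 \right)} - 47\right)\right) = 118 \left(\sqrt{- (1 - 1)} - \left(47 + 4 \left(1 - 4\right)\right)\right) = 118 \left(\sqrt{\left(-1\right) 0} - 35\right) = 118 \left(\sqrt{0} + \left(12 - 47\right)\right) = 118 \left(0 - 35\right) = 118 \left(-35\right) = -4130$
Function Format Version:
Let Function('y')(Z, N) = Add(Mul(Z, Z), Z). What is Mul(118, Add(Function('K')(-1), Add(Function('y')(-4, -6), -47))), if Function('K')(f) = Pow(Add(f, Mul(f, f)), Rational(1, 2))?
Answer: -4130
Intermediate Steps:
Function('y')(Z, N) = Add(Z, Pow(Z, 2)) (Function('y')(Z, N) = Add(Pow(Z, 2), Z) = Add(Z, Pow(Z, 2)))
Function('K')(f) = Pow(Add(f, Pow(f, 2)), Rational(1, 2))
Mul(118, Add(Function('K')(-1), Add(Function('y')(-4, -6), -47))) = Mul(118, Add(Pow(Mul(-1, Add(1, -1)), Rational(1, 2)), Add(Mul(-4, Add(1, -4)), -47))) = Mul(118, Add(Pow(Mul(-1, 0), Rational(1, 2)), Add(Mul(-4, -3), -47))) = Mul(118, Add(Pow(0, Rational(1, 2)), Add(12, -47))) = Mul(118, Add(0, -35)) = Mul(118, -35) = -4130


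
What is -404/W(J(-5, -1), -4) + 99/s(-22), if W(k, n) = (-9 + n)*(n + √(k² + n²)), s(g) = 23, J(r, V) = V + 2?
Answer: 38455/299 + 404*√17/13 ≈ 256.75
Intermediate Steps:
J(r, V) = 2 + V
-404/W(J(-5, -1), -4) + 99/s(-22) = -404/((-4)² - 9*(-4) - 9*√((2 - 1)² + (-4)²) - 4*√((2 - 1)² + (-4)²)) + 99/23 = -404/(16 + 36 - 9*√(1² + 16) - 4*√(1² + 16)) + 99*(1/23) = -404/(16 + 36 - 9*√(1 + 16) - 4*√(1 + 16)) + 99/23 = -404/(16 + 36 - 9*√17 - 4*√17) + 99/23 = -404/(52 - 13*√17) + 99/23 = 99/23 - 404/(52 - 13*√17)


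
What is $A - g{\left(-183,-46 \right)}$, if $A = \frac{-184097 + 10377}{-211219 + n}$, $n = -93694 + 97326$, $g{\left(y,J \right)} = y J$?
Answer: $- \frac{1747293646}{207587} \approx -8417.2$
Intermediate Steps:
$g{\left(y,J \right)} = J y$
$n = 3632$
$A = \frac{173720}{207587}$ ($A = \frac{-184097 + 10377}{-211219 + 3632} = - \frac{173720}{-207587} = \left(-173720\right) \left(- \frac{1}{207587}\right) = \frac{173720}{207587} \approx 0.83685$)
$A - g{\left(-183,-46 \right)} = \frac{173720}{207587} - \left(-46\right) \left(-183\right) = \frac{173720}{207587} - 8418 = - \frac{1747293646}{207587}$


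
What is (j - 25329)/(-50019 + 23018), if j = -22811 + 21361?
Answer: 26779/27001 ≈ 0.99178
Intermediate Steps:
j = -1450
(j - 25329)/(-50019 + 23018) = (-1450 - 25329)/(-50019 + 23018) = -26779/(-27001) = -26779*(-1/27001) = 26779/27001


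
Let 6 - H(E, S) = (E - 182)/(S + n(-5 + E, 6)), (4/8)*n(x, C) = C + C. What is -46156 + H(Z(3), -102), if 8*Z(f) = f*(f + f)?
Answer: -14399519/312 ≈ -46152.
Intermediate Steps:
n(x, C) = 4*C (n(x, C) = 2*(C + C) = 2*(2*C) = 4*C)
Z(f) = f²/4 (Z(f) = (f*(f + f))/8 = (f*(2*f))/8 = (2*f²)/8 = f²/4)
H(E, S) = 6 - (-182 + E)/(24 + S) (H(E, S) = 6 - (E - 182)/(S + 4*6) = 6 - (-182 + E)/(S + 24) = 6 - (-182 + E)/(24 + S))
-46156 + H(Z(3), -102) = -46156 + (326 - 3²/4 + 6*(-102))/(24 - 102) = -46156 + (326 - 9/4 - 612)/(-78) = -46156 - (326 - 1*9/4 - 612)/78 = -46156 - (326 - 9/4 - 612)/78 = -46156 - 1/78*(-1153/4) = -46156 + 1153/312 = -14399519/312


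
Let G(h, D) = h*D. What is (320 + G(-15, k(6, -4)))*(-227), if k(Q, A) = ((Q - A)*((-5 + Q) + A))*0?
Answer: -72640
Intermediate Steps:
k(Q, A) = 0 (k(Q, A) = ((Q - A)*(-5 + A + Q))*0 = 0)
G(h, D) = D*h
(320 + G(-15, k(6, -4)))*(-227) = (320 + 0*(-15))*(-227) = (320 + 0)*(-227) = 320*(-227) = -72640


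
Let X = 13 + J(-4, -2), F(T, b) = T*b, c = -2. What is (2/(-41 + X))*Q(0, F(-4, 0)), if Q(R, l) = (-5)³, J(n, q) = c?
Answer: 25/3 ≈ 8.3333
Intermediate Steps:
J(n, q) = -2
Q(R, l) = -125
X = 11 (X = 13 - 2 = 11)
(2/(-41 + X))*Q(0, F(-4, 0)) = (2/(-41 + 11))*(-125) = (2/(-30))*(-125) = -1/30*2*(-125) = -1/15*(-125) = 25/3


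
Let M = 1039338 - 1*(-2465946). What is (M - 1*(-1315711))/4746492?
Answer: 4820995/4746492 ≈ 1.0157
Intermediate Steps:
M = 3505284 (M = 1039338 + 2465946 = 3505284)
(M - 1*(-1315711))/4746492 = (3505284 - 1*(-1315711))/4746492 = (3505284 + 1315711)*(1/4746492) = 4820995*(1/4746492) = 4820995/4746492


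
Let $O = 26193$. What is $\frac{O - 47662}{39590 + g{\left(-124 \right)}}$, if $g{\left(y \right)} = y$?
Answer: $- \frac{3067}{5638} \approx -0.54399$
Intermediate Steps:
$\frac{O - 47662}{39590 + g{\left(-124 \right)}} = \frac{26193 - 47662}{39590 - 124} = - \frac{21469}{39466} = \left(-21469\right) \frac{1}{39466} = - \frac{3067}{5638}$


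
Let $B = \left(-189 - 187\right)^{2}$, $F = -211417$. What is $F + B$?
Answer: $-70041$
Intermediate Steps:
$B = 141376$ ($B = \left(-376\right)^{2} = 141376$)
$F + B = -211417 + 141376 = -70041$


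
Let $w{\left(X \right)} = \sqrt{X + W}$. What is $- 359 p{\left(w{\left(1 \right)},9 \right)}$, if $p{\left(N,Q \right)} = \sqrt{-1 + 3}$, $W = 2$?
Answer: $- 359 \sqrt{2} \approx -507.7$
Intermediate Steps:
$w{\left(X \right)} = \sqrt{2 + X}$ ($w{\left(X \right)} = \sqrt{X + 2} = \sqrt{2 + X}$)
$p{\left(N,Q \right)} = \sqrt{2}$
$- 359 p{\left(w{\left(1 \right)},9 \right)} = - 359 \sqrt{2}$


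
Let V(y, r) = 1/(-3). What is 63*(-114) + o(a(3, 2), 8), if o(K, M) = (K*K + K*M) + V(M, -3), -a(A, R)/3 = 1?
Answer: -21592/3 ≈ -7197.3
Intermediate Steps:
a(A, R) = -3 (a(A, R) = -3*1 = -3)
V(y, r) = -⅓
o(K, M) = -⅓ + K² + K*M (o(K, M) = (K*K + K*M) - ⅓ = (K² + K*M) - ⅓ = -⅓ + K² + K*M)
63*(-114) + o(a(3, 2), 8) = 63*(-114) + (-⅓ + (-3)² - 3*8) = -7182 + (-⅓ + 9 - 24) = -7182 - 46/3 = -21592/3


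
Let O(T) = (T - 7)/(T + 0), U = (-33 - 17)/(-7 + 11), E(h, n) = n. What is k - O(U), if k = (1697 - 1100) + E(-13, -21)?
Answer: 14361/25 ≈ 574.44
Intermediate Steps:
U = -25/2 (U = -50/4 = -50*¼ = -25/2 ≈ -12.500)
O(T) = (-7 + T)/T
k = 576 (k = (1697 - 1100) - 21 = 597 - 21 = 576)
k - O(U) = 576 - (-7 - 25/2)/(-25/2) = 576 - (-2)*(-39)/(25*2) = 576 - 1*39/25 = 576 - 39/25 = 14361/25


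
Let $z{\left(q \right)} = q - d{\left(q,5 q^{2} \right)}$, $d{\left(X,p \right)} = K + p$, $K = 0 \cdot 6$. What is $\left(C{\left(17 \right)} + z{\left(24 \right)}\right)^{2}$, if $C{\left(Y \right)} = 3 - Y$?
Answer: $8236900$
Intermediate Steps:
$K = 0$
$d{\left(X,p \right)} = p$ ($d{\left(X,p \right)} = 0 + p = p$)
$z{\left(q \right)} = q - 5 q^{2}$
$\left(C{\left(17 \right)} + z{\left(24 \right)}\right)^{2} = \left(\left(3 - 17\right) + 24 \left(1 - 120\right)\right)^{2} = \left(-14 + 24 \left(-119\right)\right)^{2} = \left(-14 - 2856\right)^{2} = \left(-2870\right)^{2} = 8236900$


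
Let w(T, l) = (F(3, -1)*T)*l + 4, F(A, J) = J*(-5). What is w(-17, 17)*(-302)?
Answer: 435182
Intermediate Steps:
F(A, J) = -5*J
w(T, l) = 4 + 5*T*l (w(T, l) = ((-5*(-1))*T)*l + 4 = (5*T)*l + 4 = 5*T*l + 4 = 4 + 5*T*l)
w(-17, 17)*(-302) = (4 + 5*(-17)*17)*(-302) = (4 - 1445)*(-302) = -1441*(-302) = 435182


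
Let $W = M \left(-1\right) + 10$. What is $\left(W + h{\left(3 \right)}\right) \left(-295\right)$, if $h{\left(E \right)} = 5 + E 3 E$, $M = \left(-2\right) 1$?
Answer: $-12980$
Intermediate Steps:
$M = -2$
$W = 12$ ($W = \left(-2\right) \left(-1\right) + 10 = 2 + 10 = 12$)
$h{\left(E \right)} = 5 + 3 E^{2}$ ($h{\left(E \right)} = 5 + 3 E E = 5 + 3 E^{2}$)
$\left(W + h{\left(3 \right)}\right) \left(-295\right) = \left(12 + \left(5 + 3 \cdot 3^{2}\right)\right) \left(-295\right) = \left(12 + \left(5 + 3 \cdot 9\right)\right) \left(-295\right) = \left(12 + \left(5 + 27\right)\right) \left(-295\right) = \left(12 + 32\right) \left(-295\right) = 44 \left(-295\right) = -12980$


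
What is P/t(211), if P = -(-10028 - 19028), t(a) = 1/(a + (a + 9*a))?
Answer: 67438976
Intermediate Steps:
t(a) = 1/(11*a) (t(a) = 1/(a + 10*a) = 1/(11*a))
P = 29056 (P = -1*(-29056) = 29056)
P/t(211) = 29056/(((1/11)/211)) = 29056/(((1/11)*(1/211))) = 29056/(1/2321) = 29056*2321 = 67438976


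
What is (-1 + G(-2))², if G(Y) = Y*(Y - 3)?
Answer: 81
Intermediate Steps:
G(Y) = Y*(-3 + Y)
(-1 + G(-2))² = (-1 - 2*(-3 - 2))² = (-1 - 2*(-5))² = (-1 + 10)² = 9² = 81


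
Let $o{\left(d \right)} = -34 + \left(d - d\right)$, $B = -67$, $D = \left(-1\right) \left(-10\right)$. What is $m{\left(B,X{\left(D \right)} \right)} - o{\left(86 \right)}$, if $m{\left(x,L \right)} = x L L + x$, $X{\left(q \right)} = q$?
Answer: $-6733$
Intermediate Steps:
$D = 10$
$m{\left(x,L \right)} = x + x L^{2}$ ($m{\left(x,L \right)} = L x L + x = x L^{2} + x = x + x L^{2}$)
$o{\left(d \right)} = -34$ ($o{\left(d \right)} = -34 + 0 = -34$)
$m{\left(B,X{\left(D \right)} \right)} - o{\left(86 \right)} = - 67 \left(1 + 10^{2}\right) - -34 = - 67 \left(1 + 100\right) + 34 = \left(-67\right) 101 + 34 = -6767 + 34 = -6733$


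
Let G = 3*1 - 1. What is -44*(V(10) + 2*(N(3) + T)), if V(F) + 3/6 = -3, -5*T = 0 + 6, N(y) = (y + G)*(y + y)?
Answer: -11902/5 ≈ -2380.4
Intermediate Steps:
G = 2 (G = 3 - 1 = 2)
N(y) = 2*y*(2 + y) (N(y) = (y + 2)*(y + y) = (2 + y)*(2*y) = 2*y*(2 + y))
T = -6/5 (T = -(0 + 6)/5 = -⅕*6 = -6/5 ≈ -1.2000)
V(F) = -7/2 (V(F) = -½ - 3 = -7/2)
-44*(V(10) + 2*(N(3) + T)) = -44*(-7/2 + 2*(2*3*(2 + 3) - 6/5)) = -44*(-7/2 + 2*(2*3*5 - 6/5)) = -44*(-7/2 + 2*(30 - 6/5)) = -44*(-7/2 + 2*(144/5)) = -44*(-7/2 + 288/5) = -44*541/10 = -11902/5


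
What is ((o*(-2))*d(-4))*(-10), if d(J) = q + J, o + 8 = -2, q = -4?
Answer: 1600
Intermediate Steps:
o = -10 (o = -8 - 2 = -10)
d(J) = -4 + J
((o*(-2))*d(-4))*(-10) = ((-10*(-2))*(-4 - 4))*(-10) = (20*(-8))*(-10) = -160*(-10) = 1600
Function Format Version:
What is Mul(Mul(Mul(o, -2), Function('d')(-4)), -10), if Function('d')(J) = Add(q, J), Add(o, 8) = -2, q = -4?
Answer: 1600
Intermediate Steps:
o = -10 (o = Add(-8, -2) = -10)
Function('d')(J) = Add(-4, J)
Mul(Mul(Mul(o, -2), Function('d')(-4)), -10) = Mul(Mul(Mul(-10, -2), Add(-4, -4)), -10) = Mul(Mul(20, -8), -10) = Mul(-160, -10) = 1600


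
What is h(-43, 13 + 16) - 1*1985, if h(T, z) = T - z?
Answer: -2057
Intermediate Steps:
h(-43, 13 + 16) - 1*1985 = (-43 - (13 + 16)) - 1*1985 = (-43 - 1*29) - 1985 = (-43 - 29) - 1985 = -72 - 1985 = -2057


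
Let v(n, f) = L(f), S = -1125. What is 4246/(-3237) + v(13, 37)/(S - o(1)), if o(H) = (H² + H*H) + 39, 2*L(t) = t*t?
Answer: -14333125/7548684 ≈ -1.8988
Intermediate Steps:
L(t) = t²/2 (L(t) = (t*t)/2 = t²/2)
o(H) = 39 + 2*H² (o(H) = (H² + H²) + 39 = 2*H² + 39 = 39 + 2*H²)
v(n, f) = f²/2
4246/(-3237) + v(13, 37)/(S - o(1)) = 4246/(-3237) + ((½)*37²)/(-1125 - (39 + 2*1²)) = 4246*(-1/3237) + ((½)*1369)/(-1125 - (39 + 2*1)) = -4246/3237 + 1369/(2*(-1125 - (39 + 2))) = -4246/3237 + 1369/(2*(-1125 - 1*41)) = -4246/3237 + 1369/(2*(-1125 - 41)) = -4246/3237 + (1369/2)/(-1166) = -4246/3237 + (1369/2)*(-1/1166) = -4246/3237 - 1369/2332 = -14333125/7548684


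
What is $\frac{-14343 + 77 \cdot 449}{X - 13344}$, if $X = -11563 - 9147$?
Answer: $- \frac{10115}{17027} \approx -0.59406$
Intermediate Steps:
$X = -20710$
$\frac{-14343 + 77 \cdot 449}{X - 13344} = \frac{-14343 + 77 \cdot 449}{-20710 - 13344} = \frac{-14343 + 34573}{-34054} = 20230 \left(- \frac{1}{34054}\right) = - \frac{10115}{17027}$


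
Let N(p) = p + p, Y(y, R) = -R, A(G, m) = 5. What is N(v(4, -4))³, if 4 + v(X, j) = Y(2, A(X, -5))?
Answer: -5832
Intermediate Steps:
v(X, j) = -9 (v(X, j) = -4 - 1*5 = -4 - 5 = -9)
N(p) = 2*p
N(v(4, -4))³ = (2*(-9))³ = (-18)³ = -5832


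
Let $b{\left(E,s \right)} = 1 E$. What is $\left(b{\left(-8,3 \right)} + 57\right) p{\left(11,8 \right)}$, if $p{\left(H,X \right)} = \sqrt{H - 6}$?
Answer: $49 \sqrt{5} \approx 109.57$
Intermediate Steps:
$p{\left(H,X \right)} = \sqrt{-6 + H}$
$b{\left(E,s \right)} = E$
$\left(b{\left(-8,3 \right)} + 57\right) p{\left(11,8 \right)} = \left(-8 + 57\right) \sqrt{-6 + 11} = 49 \sqrt{5}$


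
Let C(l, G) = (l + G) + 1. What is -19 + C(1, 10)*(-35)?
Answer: -439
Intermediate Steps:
C(l, G) = 1 + G + l (C(l, G) = (G + l) + 1 = 1 + G + l)
-19 + C(1, 10)*(-35) = -19 + (1 + 10 + 1)*(-35) = -19 + 12*(-35) = -19 - 420 = -439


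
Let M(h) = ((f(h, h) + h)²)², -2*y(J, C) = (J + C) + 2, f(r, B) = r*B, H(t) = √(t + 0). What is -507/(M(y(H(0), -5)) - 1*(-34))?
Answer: -129792/59329 ≈ -2.1877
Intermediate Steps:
H(t) = √t
f(r, B) = B*r
y(J, C) = -1 - C/2 - J/2 (y(J, C) = -((J + C) + 2)/2 = -((C + J) + 2)/2 = -(2 + C + J)/2 = -1 - C/2 - J/2)
M(h) = (h + h²)⁴ (M(h) = ((h*h + h)²)² = ((h² + h)²)² = ((h + h²)²)² = (h + h²)⁴)
-507/(M(y(H(0), -5)) - 1*(-34)) = -507/((-1 - ½*(-5) - √0/2)⁴*(1 + (-1 - ½*(-5) - √0/2))⁴ - 1*(-34)) = -507/((-1 + 5/2 - ½*0)⁴*(1 + (-1 + 5/2 - ½*0))⁴ + 34) = -507/((-1 + 5/2 + 0)⁴*(1 + (-1 + 5/2 + 0))⁴ + 34) = -507/((3/2)⁴*(1 + 3/2)⁴ + 34) = -507/(81*(5/2)⁴/16 + 34) = -507/((81/16)*(625/16) + 34) = -507/(50625/256 + 34) = -507/59329/256 = -507*256/59329 = -129792/59329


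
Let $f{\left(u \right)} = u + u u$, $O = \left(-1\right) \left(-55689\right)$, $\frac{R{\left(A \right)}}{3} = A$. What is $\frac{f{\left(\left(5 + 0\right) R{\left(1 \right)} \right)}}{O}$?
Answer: $\frac{80}{18563} \approx 0.0043096$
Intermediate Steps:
$R{\left(A \right)} = 3 A$
$O = 55689$
$f{\left(u \right)} = u + u^{2}$
$\frac{f{\left(\left(5 + 0\right) R{\left(1 \right)} \right)}}{O} = \frac{\left(5 + 0\right) 3 \cdot 1 \left(1 + \left(5 + 0\right) 3 \cdot 1\right)}{55689} = 5 \cdot 3 \left(1 + 5 \cdot 3\right) \frac{1}{55689} = 15 \left(1 + 15\right) \frac{1}{55689} = 15 \cdot 16 \cdot \frac{1}{55689} = 240 \cdot \frac{1}{55689} = \frac{80}{18563}$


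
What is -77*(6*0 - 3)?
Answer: 231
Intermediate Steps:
-77*(6*0 - 3) = -77*(0 - 3) = -77*(-3) = 231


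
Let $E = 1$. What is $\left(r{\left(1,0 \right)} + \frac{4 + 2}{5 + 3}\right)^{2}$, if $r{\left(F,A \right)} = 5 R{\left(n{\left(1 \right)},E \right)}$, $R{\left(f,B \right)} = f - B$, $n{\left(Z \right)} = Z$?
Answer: $\frac{9}{16} \approx 0.5625$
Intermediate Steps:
$r{\left(F,A \right)} = 0$ ($r{\left(F,A \right)} = 5 \left(1 - 1\right) = 5 \cdot 0 = 0$)
$\left(r{\left(1,0 \right)} + \frac{4 + 2}{5 + 3}\right)^{2} = \left(0 + \frac{4 + 2}{5 + 3}\right)^{2} = \left(0 + \frac{6}{8}\right)^{2} = \left(0 + 6 \cdot \frac{1}{8}\right)^{2} = \left(0 + \frac{3}{4}\right)^{2} = \left(\frac{3}{4}\right)^{2} = \frac{9}{16}$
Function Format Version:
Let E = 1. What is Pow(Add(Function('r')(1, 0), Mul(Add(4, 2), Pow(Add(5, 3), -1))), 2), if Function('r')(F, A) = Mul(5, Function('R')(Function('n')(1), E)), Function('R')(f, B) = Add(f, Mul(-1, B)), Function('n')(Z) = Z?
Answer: Rational(9, 16) ≈ 0.56250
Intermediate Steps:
Function('r')(F, A) = 0 (Function('r')(F, A) = Mul(5, Add(1, Mul(-1, 1))) = Mul(5, Add(1, -1)) = Mul(5, 0) = 0)
Pow(Add(Function('r')(1, 0), Mul(Add(4, 2), Pow(Add(5, 3), -1))), 2) = Pow(Add(0, Mul(Add(4, 2), Pow(Add(5, 3), -1))), 2) = Pow(Add(0, Mul(6, Pow(8, -1))), 2) = Pow(Add(0, Mul(6, Rational(1, 8))), 2) = Pow(Add(0, Rational(3, 4)), 2) = Pow(Rational(3, 4), 2) = Rational(9, 16)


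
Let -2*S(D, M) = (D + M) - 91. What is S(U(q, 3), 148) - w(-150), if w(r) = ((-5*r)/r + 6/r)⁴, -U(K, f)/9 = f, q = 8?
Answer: -257906751/390625 ≈ -660.24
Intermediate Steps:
U(K, f) = -9*f
S(D, M) = 91/2 - D/2 - M/2 (S(D, M) = -((D + M) - 91)/2 = -(-91 + D + M)/2 = 91/2 - D/2 - M/2)
w(r) = (-5 + 6/r)⁴
S(U(q, 3), 148) - w(-150) = (91/2 - (-9)*3/2 - ½*148) - (-6 + 5*(-150))⁴/(-150)⁴ = (91/2 - ½*(-27) - 74) - (-6 - 750)⁴/506250000 = (91/2 + 27/2 - 74) - (-756)⁴/506250000 = -15 - 326653399296/506250000 = -15 - 1*252047376/390625 = -15 - 252047376/390625 = -257906751/390625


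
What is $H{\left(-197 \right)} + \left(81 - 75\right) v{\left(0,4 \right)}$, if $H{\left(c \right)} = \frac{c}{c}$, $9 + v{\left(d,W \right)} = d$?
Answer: $-53$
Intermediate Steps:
$v{\left(d,W \right)} = -9 + d$
$H{\left(c \right)} = 1$
$H{\left(-197 \right)} + \left(81 - 75\right) v{\left(0,4 \right)} = 1 + \left(81 - 75\right) \left(-9 + 0\right) = 1 + \left(81 - 75\right) \left(-9\right) = 1 + 6 \left(-9\right) = 1 - 54 = -53$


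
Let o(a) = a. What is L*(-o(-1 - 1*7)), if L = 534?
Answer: 4272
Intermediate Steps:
L*(-o(-1 - 1*7)) = 534*(-(-1 - 1*7)) = 534*(-(-1 - 7)) = 534*(-1*(-8)) = 534*8 = 4272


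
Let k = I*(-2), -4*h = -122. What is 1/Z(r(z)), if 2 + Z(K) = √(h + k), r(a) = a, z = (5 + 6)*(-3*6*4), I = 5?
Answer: 4/33 + √82/33 ≈ 0.39562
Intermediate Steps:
h = 61/2 (h = -¼*(-122) = 61/2 ≈ 30.500)
k = -10 (k = 5*(-2) = -10)
z = -792 (z = 11*(-18*4) = 11*(-72) = -792)
Z(K) = -2 + √82/2 (Z(K) = -2 + √(61/2 - 10) = -2 + √(41/2) = -2 + √82/2)
1/Z(r(z)) = 1/(-2 + √82/2)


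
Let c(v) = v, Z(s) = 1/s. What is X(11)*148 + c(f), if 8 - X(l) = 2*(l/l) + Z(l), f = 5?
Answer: 9675/11 ≈ 879.54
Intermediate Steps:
Z(s) = 1/s
X(l) = 6 - 1/l (X(l) = 8 - (2*(l/l) + 1/l) = 8 - (2*1 + 1/l) = 8 - (2 + 1/l) = 8 + (-2 - 1/l) = 6 - 1/l)
X(11)*148 + c(f) = (6 - 1/11)*148 + 5 = (65/11)*148 + 5 = 9620/11 + 5 = 9675/11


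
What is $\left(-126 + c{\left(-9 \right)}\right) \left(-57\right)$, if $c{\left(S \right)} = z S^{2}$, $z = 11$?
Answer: $-43605$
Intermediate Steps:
$c{\left(S \right)} = 11 S^{2}$
$\left(-126 + c{\left(-9 \right)}\right) \left(-57\right) = \left(-126 + 11 \left(-9\right)^{2}\right) \left(-57\right) = \left(-126 + 11 \cdot 81\right) \left(-57\right) = \left(-126 + 891\right) \left(-57\right) = 765 \left(-57\right) = -43605$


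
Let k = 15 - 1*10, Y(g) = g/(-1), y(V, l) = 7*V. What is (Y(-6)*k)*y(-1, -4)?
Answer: -210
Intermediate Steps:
Y(g) = -g (Y(g) = g*(-1) = -g)
k = 5 (k = 15 - 10 = 5)
(Y(-6)*k)*y(-1, -4) = (-1*(-6)*5)*(7*(-1)) = (6*5)*(-7) = 30*(-7) = -210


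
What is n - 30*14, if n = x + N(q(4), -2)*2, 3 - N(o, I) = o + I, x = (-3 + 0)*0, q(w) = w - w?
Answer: -410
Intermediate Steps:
q(w) = 0
x = 0 (x = -3*0 = 0)
N(o, I) = 3 - I - o (N(o, I) = 3 - (o + I) = 3 - (I + o) = 3 + (-I - o) = 3 - I - o)
n = 10 (n = 0 + (3 - 1*(-2) - 1*0)*2 = 0 + (3 + 2 + 0)*2 = 0 + 5*2 = 0 + 10 = 10)
n - 30*14 = 10 - 30*14 = 10 - 420 = -410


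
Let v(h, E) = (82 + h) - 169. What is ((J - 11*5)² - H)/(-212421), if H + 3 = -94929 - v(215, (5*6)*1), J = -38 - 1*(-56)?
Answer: -32143/70807 ≈ -0.45395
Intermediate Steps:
J = 18 (J = -38 + 56 = 18)
v(h, E) = -87 + h
H = -95060 (H = -3 + (-94929 - (-87 + 215)) = -3 + (-94929 - 1*128) = -3 + (-94929 - 128) = -3 - 95057 = -95060)
((J - 11*5)² - H)/(-212421) = ((18 - 11*5)² - 1*(-95060))/(-212421) = ((18 - 55)² + 95060)*(-1/212421) = ((-37)² + 95060)*(-1/212421) = (1369 + 95060)*(-1/212421) = 96429*(-1/212421) = -32143/70807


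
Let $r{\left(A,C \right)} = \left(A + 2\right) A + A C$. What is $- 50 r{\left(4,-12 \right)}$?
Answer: $1200$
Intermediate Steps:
$r{\left(A,C \right)} = A C + A \left(2 + A\right)$ ($r{\left(A,C \right)} = \left(2 + A\right) A + A C = A \left(2 + A\right) + A C = A C + A \left(2 + A\right)$)
$- 50 r{\left(4,-12 \right)} = - 50 \cdot 4 \left(2 + 4 - 12\right) = - 50 \cdot 4 \left(-6\right) = \left(-50\right) \left(-24\right) = 1200$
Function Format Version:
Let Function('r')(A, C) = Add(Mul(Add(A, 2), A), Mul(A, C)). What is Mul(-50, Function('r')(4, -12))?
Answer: 1200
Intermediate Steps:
Function('r')(A, C) = Add(Mul(A, C), Mul(A, Add(2, A))) (Function('r')(A, C) = Add(Mul(Add(2, A), A), Mul(A, C)) = Add(Mul(A, Add(2, A)), Mul(A, C)) = Add(Mul(A, C), Mul(A, Add(2, A))))
Mul(-50, Function('r')(4, -12)) = Mul(-50, Mul(4, Add(2, 4, -12))) = Mul(-50, Mul(4, -6)) = Mul(-50, -24) = 1200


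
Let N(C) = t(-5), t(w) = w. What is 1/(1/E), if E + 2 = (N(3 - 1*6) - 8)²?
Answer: 167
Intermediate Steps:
N(C) = -5
E = 167 (E = -2 + (-5 - 8)² = -2 + (-13)² = -2 + 169 = 167)
1/(1/E) = 1/(1/167) = 167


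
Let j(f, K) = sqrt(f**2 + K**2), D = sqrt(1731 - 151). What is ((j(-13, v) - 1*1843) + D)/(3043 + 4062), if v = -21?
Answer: -1843/7105 + sqrt(610)/7105 + 2*sqrt(395)/7105 ≈ -0.25032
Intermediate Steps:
D = 2*sqrt(395) (D = sqrt(1580) = 2*sqrt(395) ≈ 39.749)
j(f, K) = sqrt(K**2 + f**2)
((j(-13, v) - 1*1843) + D)/(3043 + 4062) = ((sqrt((-21)**2 + (-13)**2) - 1*1843) + 2*sqrt(395))/(3043 + 4062) = ((sqrt(441 + 169) - 1843) + 2*sqrt(395))/7105 = ((sqrt(610) - 1843) + 2*sqrt(395))*(1/7105) = ((-1843 + sqrt(610)) + 2*sqrt(395))*(1/7105) = (-1843 + sqrt(610) + 2*sqrt(395))*(1/7105) = -1843/7105 + sqrt(610)/7105 + 2*sqrt(395)/7105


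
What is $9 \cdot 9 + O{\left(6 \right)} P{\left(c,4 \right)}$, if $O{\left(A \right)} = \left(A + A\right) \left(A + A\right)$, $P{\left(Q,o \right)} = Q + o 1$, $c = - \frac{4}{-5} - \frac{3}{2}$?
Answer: $\frac{2781}{5} \approx 556.2$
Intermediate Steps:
$c = - \frac{7}{10}$ ($c = \left(-4\right) \left(- \frac{1}{5}\right) - \frac{3}{2} = \frac{4}{5} - \frac{3}{2} = - \frac{7}{10} \approx -0.7$)
$P{\left(Q,o \right)} = Q + o$
$O{\left(A \right)} = 4 A^{2}$ ($O{\left(A \right)} = 2 A 2 A = 4 A^{2}$)
$9 \cdot 9 + O{\left(6 \right)} P{\left(c,4 \right)} = 9 \cdot 9 + 4 \cdot 6^{2} \left(- \frac{7}{10} + 4\right) = 81 + 4 \cdot 36 \cdot \frac{33}{10} = 81 + 144 \cdot \frac{33}{10} = 81 + \frac{2376}{5} = \frac{2781}{5}$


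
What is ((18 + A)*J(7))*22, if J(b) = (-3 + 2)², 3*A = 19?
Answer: 1606/3 ≈ 535.33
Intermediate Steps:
A = 19/3 (A = (⅓)*19 = 19/3 ≈ 6.3333)
J(b) = 1 (J(b) = (-1)² = 1)
((18 + A)*J(7))*22 = ((18 + 19/3)*1)*22 = ((73/3)*1)*22 = (73/3)*22 = 1606/3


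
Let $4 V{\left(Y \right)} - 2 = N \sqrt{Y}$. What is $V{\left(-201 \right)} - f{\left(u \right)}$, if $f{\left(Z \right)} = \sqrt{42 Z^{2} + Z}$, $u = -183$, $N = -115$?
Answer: $\frac{1}{2} - \sqrt{1406355} - \frac{115 i \sqrt{201}}{4} \approx -1185.4 - 407.6 i$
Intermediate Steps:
$V{\left(Y \right)} = \frac{1}{2} - \frac{115 \sqrt{Y}}{4}$ ($V{\left(Y \right)} = \frac{1}{2} + \frac{\left(-115\right) \sqrt{Y}}{4} = \frac{1}{2} - \frac{115 \sqrt{Y}}{4}$)
$f{\left(Z \right)} = \sqrt{Z + 42 Z^{2}}$
$V{\left(-201 \right)} - f{\left(u \right)} = \left(\frac{1}{2} - \frac{115 \sqrt{-201}}{4}\right) - \sqrt{- 183 \left(1 + 42 \left(-183\right)\right)} = \left(\frac{1}{2} - \frac{115 i \sqrt{201}}{4}\right) - \sqrt{- 183 \left(1 - 7686\right)} = \left(\frac{1}{2} - \frac{115 i \sqrt{201}}{4}\right) - \sqrt{\left(-183\right) \left(-7685\right)} = \left(\frac{1}{2} - \frac{115 i \sqrt{201}}{4}\right) - \sqrt{1406355} = \frac{1}{2} - \sqrt{1406355} - \frac{115 i \sqrt{201}}{4}$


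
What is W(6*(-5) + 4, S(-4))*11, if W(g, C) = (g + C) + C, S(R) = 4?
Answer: -198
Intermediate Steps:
W(g, C) = g + 2*C (W(g, C) = (C + g) + C = g + 2*C)
W(6*(-5) + 4, S(-4))*11 = ((6*(-5) + 4) + 2*4)*11 = ((-30 + 4) + 8)*11 = (-26 + 8)*11 = -18*11 = -198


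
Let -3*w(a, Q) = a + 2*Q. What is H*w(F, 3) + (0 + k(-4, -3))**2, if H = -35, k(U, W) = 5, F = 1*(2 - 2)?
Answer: 95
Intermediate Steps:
F = 0 (F = 1*0 = 0)
w(a, Q) = -2*Q/3 - a/3 (w(a, Q) = -(a + 2*Q)/3 = -2*Q/3 - a/3)
H*w(F, 3) + (0 + k(-4, -3))**2 = -35*(-2/3*3 - 1/3*0) + (0 + 5)**2 = -35*(-2 + 0) + 5**2 = -35*(-2) + 25 = 70 + 25 = 95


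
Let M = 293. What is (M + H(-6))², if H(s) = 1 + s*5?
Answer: 69696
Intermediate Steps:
H(s) = 1 + 5*s
(M + H(-6))² = (293 + (1 + 5*(-6)))² = (293 + (1 - 30))² = (293 - 29)² = 264² = 69696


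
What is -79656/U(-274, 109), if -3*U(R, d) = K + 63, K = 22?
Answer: 238968/85 ≈ 2811.4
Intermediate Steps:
U(R, d) = -85/3 (U(R, d) = -(22 + 63)/3 = -⅓*85 = -85/3)
-79656/U(-274, 109) = -79656/(-85/3) = -79656*(-3/85) = 238968/85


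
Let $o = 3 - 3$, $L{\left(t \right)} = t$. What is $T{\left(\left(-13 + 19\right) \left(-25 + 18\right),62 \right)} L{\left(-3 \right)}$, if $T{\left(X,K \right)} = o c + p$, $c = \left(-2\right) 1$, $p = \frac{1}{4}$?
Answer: $- \frac{3}{4} \approx -0.75$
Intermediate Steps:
$o = 0$ ($o = 3 - 3 = 0$)
$p = \frac{1}{4} \approx 0.25$
$c = -2$
$T{\left(X,K \right)} = \frac{1}{4}$ ($T{\left(X,K \right)} = 0 \left(-2\right) + \frac{1}{4} = 0 + \frac{1}{4} = \frac{1}{4}$)
$T{\left(\left(-13 + 19\right) \left(-25 + 18\right),62 \right)} L{\left(-3 \right)} = \frac{1}{4} \left(-3\right) = - \frac{3}{4}$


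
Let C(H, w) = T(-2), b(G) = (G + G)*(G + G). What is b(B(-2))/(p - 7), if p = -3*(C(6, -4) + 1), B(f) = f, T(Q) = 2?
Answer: -1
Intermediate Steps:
b(G) = 4*G² (b(G) = (2*G)*(2*G) = 4*G²)
C(H, w) = 2
p = -9 (p = -3*(2 + 1) = -3*3 = -9)
b(B(-2))/(p - 7) = (4*(-2)²)/(-9 - 7) = (4*4)/(-16) = 16*(-1/16) = -1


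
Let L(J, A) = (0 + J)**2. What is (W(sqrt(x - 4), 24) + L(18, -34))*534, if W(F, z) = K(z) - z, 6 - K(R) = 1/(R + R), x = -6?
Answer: 1307143/8 ≈ 1.6339e+5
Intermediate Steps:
L(J, A) = J**2
K(R) = 6 - 1/(2*R) (K(R) = 6 - 1/(R + R) = 6 - 1/(2*R))
W(F, z) = 6 - z - 1/(2*z) (W(F, z) = (6 - 1/(2*z)) - z = 6 - z - 1/(2*z))
(W(sqrt(x - 4), 24) + L(18, -34))*534 = ((6 - 1*24 - 1/2/24) + 18**2)*534 = ((6 - 24 - 1/2*1/24) + 324)*534 = ((6 - 24 - 1/48) + 324)*534 = (-865/48 + 324)*534 = (14687/48)*534 = 1307143/8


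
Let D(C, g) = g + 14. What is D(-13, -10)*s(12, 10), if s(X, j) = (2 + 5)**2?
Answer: 196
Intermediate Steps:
D(C, g) = 14 + g
s(X, j) = 49 (s(X, j) = 7**2 = 49)
D(-13, -10)*s(12, 10) = (14 - 10)*49 = 4*49 = 196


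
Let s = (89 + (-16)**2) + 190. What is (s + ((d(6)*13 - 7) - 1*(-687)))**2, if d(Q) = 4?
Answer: 1605289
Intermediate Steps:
s = 535 (s = (89 + 256) + 190 = 345 + 190 = 535)
(s + ((d(6)*13 - 7) - 1*(-687)))**2 = (535 + ((4*13 - 7) - 1*(-687)))**2 = (535 + ((52 - 7) + 687))**2 = (535 + (45 + 687))**2 = (535 + 732)**2 = 1267**2 = 1605289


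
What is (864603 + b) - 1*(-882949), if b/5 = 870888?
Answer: 6101992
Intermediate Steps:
b = 4354440 (b = 5*870888 = 4354440)
(864603 + b) - 1*(-882949) = (864603 + 4354440) - 1*(-882949) = 5219043 + 882949 = 6101992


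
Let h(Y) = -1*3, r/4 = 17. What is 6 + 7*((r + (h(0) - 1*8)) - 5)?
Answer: 370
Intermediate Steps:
r = 68 (r = 4*17 = 68)
h(Y) = -3
6 + 7*((r + (h(0) - 1*8)) - 5) = 6 + 7*((68 + (-3 - 1*8)) - 5) = 6 + 7*((68 + (-3 - 8)) - 5) = 6 + 7*((68 - 11) - 5) = 6 + 7*(57 - 5) = 6 + 7*52 = 6 + 364 = 370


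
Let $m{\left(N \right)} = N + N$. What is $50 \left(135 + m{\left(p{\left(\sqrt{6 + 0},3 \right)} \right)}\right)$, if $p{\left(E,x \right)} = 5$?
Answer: $7250$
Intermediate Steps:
$m{\left(N \right)} = 2 N$
$50 \left(135 + m{\left(p{\left(\sqrt{6 + 0},3 \right)} \right)}\right) = 50 \left(135 + 2 \cdot 5\right) = 50 \left(135 + 10\right) = 50 \cdot 145 = 7250$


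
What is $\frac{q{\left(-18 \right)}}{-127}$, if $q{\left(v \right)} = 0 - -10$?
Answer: $- \frac{10}{127} \approx -0.07874$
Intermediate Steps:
$q{\left(v \right)} = 10$ ($q{\left(v \right)} = 0 + 10 = 10$)
$\frac{q{\left(-18 \right)}}{-127} = \frac{10}{-127} = 10 \left(- \frac{1}{127}\right) = - \frac{10}{127}$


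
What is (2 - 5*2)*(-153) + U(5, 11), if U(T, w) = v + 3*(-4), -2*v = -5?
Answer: 2429/2 ≈ 1214.5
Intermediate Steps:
v = 5/2 (v = -½*(-5) = 5/2 ≈ 2.5000)
U(T, w) = -19/2 (U(T, w) = 5/2 + 3*(-4) = 5/2 - 12 = -19/2)
(2 - 5*2)*(-153) + U(5, 11) = (2 - 5*2)*(-153) - 19/2 = (2 - 10)*(-153) - 19/2 = -8*(-153) - 19/2 = 1224 - 19/2 = 2429/2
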